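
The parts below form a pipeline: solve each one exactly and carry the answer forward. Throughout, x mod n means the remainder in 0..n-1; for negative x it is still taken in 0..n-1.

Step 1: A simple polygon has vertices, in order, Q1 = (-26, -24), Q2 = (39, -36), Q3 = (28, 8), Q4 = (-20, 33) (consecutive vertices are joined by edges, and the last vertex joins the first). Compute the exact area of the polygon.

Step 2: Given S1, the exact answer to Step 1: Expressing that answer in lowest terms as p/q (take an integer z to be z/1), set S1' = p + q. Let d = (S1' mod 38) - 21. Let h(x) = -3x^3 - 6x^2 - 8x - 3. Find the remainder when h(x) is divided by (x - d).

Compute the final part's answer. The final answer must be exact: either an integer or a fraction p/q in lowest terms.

-7712

Step 1: cross terms: (-26*-36 - 39*-24)=1872, (39*8 - 28*-36)=1320, (28*33 - -20*8)=1084, (-20*-24 - -26*33)=1338; twice the area = |5614| = 5614; area = 2807; answer 2807
Step 2: S1 = 2807; threaded value p + q = 2808; d = 13; remainder = value at the root: -3*(13)^3 - 6*(13)^2 - 8*(13)^1 - 3 = (-6591) + (-1014) + (-104) + (-3) = -7712; answer -7712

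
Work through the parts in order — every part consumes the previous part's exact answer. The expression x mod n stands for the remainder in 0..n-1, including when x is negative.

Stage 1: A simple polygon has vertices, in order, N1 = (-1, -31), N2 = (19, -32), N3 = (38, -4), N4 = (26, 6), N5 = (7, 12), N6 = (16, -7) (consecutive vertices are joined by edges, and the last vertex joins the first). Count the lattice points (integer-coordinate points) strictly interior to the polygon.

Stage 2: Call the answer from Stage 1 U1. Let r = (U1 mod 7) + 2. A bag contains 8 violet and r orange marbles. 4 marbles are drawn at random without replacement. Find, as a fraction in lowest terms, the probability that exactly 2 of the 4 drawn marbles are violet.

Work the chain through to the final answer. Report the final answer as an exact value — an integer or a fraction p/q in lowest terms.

Stage 1: cross terms: (-1*-32 - 19*-31)=621, (19*-4 - 38*-32)=1140, (38*6 - 26*-4)=332, (26*12 - 7*6)=270, (7*-7 - 16*12)=-241, (16*-31 - -1*-7)=-503; twice the area = |1619| = 1619; area = 1619/2; boundary points = 1 + 1 + 2 + 1 + 1 + 1 = 7; strictly interior points = area - boundary/2 + 1 = 807; answer 807
Stage 2: U1 = 807; r = 4; total draws C(12,4) = 495; favorable C(8,2)*C(4,2) = 168; P = 56/165; answer 56/165

56/165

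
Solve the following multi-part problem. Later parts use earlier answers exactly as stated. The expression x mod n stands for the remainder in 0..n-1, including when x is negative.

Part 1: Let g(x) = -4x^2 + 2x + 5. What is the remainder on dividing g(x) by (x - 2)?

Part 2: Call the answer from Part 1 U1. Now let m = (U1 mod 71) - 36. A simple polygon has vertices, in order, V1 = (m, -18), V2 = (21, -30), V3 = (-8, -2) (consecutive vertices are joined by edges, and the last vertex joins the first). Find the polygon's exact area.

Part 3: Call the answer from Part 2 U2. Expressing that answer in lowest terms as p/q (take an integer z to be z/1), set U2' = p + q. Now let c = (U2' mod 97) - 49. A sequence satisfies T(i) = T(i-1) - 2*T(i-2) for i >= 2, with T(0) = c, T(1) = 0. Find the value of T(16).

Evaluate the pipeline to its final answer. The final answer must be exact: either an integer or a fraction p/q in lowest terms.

Part 1: remainder = value at the root: -4*(2)^2 + 2*(2)^1 + 5 = (-16) + (4) + (5) = -7; answer -7
Part 2: U1 = -7; m = 28; cross terms: (28*-30 - 21*-18)=-462, (21*-2 - -8*-30)=-282, (-8*-18 - 28*-2)=200; twice the area = |-544| = 544; area = 272; answer 272
Part 3: U2 = 272; threaded value p + q = 273; c = 30; T(2) = 1*(0) - 2*(30) = -60; iterating: T(2)=-60, T(3)=-60, T(4)=60, T(5)=180, T(6)=60, T(7)=-300, T(8)=-420, T(9)=180, T(10)=1020, T(11)=660, T(12)=-1380, T(13)=-2700, T(14)=60, T(15)=5460, T(16)=5340; answer 5340

5340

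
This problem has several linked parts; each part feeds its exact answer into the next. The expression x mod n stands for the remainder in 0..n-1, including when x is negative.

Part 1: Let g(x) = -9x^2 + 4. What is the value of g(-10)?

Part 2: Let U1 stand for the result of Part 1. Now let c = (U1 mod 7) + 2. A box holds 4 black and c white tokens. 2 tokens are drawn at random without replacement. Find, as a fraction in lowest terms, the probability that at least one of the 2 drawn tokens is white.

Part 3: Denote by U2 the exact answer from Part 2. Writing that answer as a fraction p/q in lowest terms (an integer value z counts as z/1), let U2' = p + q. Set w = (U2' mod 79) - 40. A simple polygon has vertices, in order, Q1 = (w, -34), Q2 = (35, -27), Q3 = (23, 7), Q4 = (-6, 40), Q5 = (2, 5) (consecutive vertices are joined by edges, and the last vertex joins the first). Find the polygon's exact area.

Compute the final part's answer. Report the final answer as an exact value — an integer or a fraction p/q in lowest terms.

1932

Part 1: -9*(-10)^2 + 4 = (-900) + (4) = -896; answer -896
Part 2: U1 = -896; c = 2; total draws C(6,2) = 15; complement C(4,2) = 6; favorable 15 - 6 = 9; P = 3/5; answer 3/5
Part 3: U2 = 3/5; threaded value p + q = 8; w = -32; cross terms: (-32*-27 - 35*-34)=2054, (35*7 - 23*-27)=866, (23*40 - -6*7)=962, (-6*5 - 2*40)=-110, (2*-34 - -32*5)=92; twice the area = |3864| = 3864; area = 1932; answer 1932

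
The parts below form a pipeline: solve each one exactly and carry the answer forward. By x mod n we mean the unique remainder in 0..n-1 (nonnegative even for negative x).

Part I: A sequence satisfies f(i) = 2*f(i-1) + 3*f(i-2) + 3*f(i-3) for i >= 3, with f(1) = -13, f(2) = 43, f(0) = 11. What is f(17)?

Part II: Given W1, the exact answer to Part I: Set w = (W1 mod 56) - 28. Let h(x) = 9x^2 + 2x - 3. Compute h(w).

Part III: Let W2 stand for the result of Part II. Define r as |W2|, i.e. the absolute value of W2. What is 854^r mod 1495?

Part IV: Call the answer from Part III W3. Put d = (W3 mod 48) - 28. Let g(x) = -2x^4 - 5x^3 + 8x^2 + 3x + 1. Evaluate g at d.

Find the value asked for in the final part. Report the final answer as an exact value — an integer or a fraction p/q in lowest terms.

-1113363

Part I: f(3) = 2*(43) + 3*(-13) + 3*(11) = 80; iterating: f(3)=80, f(4)=250, f(5)=869, f(6)=2728, f(7)=8813, f(8)=28417, f(9)=91457, f(10)=294604, f(11)=948830, f(12)=3055843, f(13)=9841988, f(14)=31697995, f(15)=102089483, f(16)=328798915, f(17)=1058960264; answer 1058960264
Part II: W1 = 1058960264; w = 12; 9*(12)^2 + 2*(12)^1 - 3 = (1296) + (24) + (-3) = 1317; answer 1317
Part III: W2 = 1317; r = 1317; squarings mod 1495: 854^1=854, 854^2=1251, 854^4=1231, 854^8=926, 854^16=841, 854^32=146, 854^64=386, 854^128=991, 854^256=1361, 854^512=16, 854^1024=256; 854^1317 = 854^1 * 854^4 * 854^32 * 854^256 * 854^1024 = 144 (mod 1495); answer 144
Part IV: W3 = 144; d = -28; -2*(-28)^4 - 5*(-28)^3 + 8*(-28)^2 + 3*(-28)^1 + 1 = (-1229312) + (109760) + (6272) + (-84) + (1) = -1113363; answer -1113363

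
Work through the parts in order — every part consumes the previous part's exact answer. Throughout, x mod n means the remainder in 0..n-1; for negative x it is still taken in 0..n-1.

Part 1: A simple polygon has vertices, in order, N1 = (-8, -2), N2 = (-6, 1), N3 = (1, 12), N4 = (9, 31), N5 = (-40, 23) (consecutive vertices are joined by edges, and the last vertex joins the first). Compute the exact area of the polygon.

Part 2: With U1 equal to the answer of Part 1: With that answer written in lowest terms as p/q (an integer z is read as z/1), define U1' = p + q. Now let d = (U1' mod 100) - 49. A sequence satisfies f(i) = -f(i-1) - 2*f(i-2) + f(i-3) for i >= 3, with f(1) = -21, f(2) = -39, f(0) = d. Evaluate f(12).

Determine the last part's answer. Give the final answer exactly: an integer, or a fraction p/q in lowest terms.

Part 1: cross terms: (-8*1 - -6*-2)=-20, (-6*12 - 1*1)=-73, (1*31 - 9*12)=-77, (9*23 - -40*31)=1447, (-40*-2 - -8*23)=264; twice the area = |1541| = 1541; area = 1541/2; answer 1541/2
Part 2: U1 = 1541/2; threaded value p + q = 1543; d = -6; f(3) = -1*(-39) - 2*(-21) + 1*(-6) = 75; iterating: f(3)=75, f(4)=-18, f(5)=-171, f(6)=282, f(7)=42, f(8)=-777, f(9)=975, f(10)=621, f(11)=-3348, f(12)=3081; answer 3081

3081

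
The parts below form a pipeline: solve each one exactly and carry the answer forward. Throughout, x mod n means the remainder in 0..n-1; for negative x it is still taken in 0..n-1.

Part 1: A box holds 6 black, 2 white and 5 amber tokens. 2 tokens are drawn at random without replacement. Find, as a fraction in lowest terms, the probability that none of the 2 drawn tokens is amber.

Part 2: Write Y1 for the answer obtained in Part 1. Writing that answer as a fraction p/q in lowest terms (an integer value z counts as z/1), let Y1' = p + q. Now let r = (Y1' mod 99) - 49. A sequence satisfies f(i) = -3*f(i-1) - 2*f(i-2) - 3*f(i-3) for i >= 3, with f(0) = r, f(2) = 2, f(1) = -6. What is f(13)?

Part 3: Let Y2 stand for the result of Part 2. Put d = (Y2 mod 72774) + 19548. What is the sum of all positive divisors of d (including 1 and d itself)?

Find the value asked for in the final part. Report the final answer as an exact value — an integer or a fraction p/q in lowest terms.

50616

Part 1: total draws C(13,2) = 78; favorable C(8,2) = 28; P = 14/39; answer 14/39
Part 2: Y1 = 14/39; threaded value p + q = 53; r = 4; f(3) = -3*(2) - 2*(-6) - 3*(4) = -6; iterating: f(3)=-6, f(4)=32, f(5)=-90, f(6)=224, f(7)=-588, f(8)=1586, f(9)=-4254, f(10)=11354, f(11)=-30312, f(12)=80990, f(13)=-216408; answer -216408
Part 3: Y2 = -216408; d = 21462; 21462 = 2 * 3 * 7^2 * 73; sigma = (1 + 2) * (1 + 3) * (1 + 7 + 49) * (1 + 73) = 3 * 4 * 57 * 74 = 50616; answer 50616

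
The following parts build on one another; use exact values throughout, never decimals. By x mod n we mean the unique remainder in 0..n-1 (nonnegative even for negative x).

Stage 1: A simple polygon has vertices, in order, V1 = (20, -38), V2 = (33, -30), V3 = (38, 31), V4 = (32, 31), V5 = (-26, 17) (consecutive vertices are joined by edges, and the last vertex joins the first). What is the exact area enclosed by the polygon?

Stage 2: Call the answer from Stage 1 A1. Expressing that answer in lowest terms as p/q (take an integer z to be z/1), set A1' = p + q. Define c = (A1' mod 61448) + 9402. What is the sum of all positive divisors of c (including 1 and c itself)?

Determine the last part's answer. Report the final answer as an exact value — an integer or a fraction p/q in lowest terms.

Stage 1: cross terms: (20*-30 - 33*-38)=654, (33*31 - 38*-30)=2163, (38*31 - 32*31)=186, (32*17 - -26*31)=1350, (-26*-38 - 20*17)=648; twice the area = |5001| = 5001; area = 5001/2; answer 5001/2
Stage 2: A1 = 5001/2; threaded value p + q = 5003; c = 14405; 14405 = 5 * 43 * 67; sigma = (1 + 5) * (1 + 43) * (1 + 67) = 6 * 44 * 68 = 17952; answer 17952

17952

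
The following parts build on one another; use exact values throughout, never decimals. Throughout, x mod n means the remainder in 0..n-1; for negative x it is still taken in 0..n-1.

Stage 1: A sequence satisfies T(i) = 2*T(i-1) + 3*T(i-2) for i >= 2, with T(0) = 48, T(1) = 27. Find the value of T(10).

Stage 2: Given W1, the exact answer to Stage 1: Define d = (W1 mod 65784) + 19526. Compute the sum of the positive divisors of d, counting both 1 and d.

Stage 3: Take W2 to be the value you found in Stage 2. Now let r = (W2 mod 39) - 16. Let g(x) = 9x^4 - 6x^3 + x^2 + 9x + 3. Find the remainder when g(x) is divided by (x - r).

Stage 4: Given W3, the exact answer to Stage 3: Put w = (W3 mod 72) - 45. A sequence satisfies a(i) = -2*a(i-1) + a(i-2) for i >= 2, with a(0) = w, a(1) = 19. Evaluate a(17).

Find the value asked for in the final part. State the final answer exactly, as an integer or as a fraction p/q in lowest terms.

38076211

Stage 1: T(2) = 2*(27) + 3*(48) = 198; iterating: T(2)=198, T(3)=477, T(4)=1548, T(5)=4527, T(6)=13698, T(7)=40977, T(8)=123048, T(9)=369027, T(10)=1107198; answer 1107198
Stage 2: W1 = 1107198; d = 74180; 74180 = 2^2 * 5 * 3709; sigma = (1 + 2 + 4) * (1 + 5) * (1 + 3709) = 7 * 6 * 3710 = 155820; answer 155820
Stage 3: W2 = 155820; r = -1; remainder = value at the root: 9*(-1)^4 - 6*(-1)^3 + 1*(-1)^2 + 9*(-1)^1 + 3 = (9) + (6) + (1) + (-9) + (3) = 10; answer 10
Stage 4: W3 = 10; w = -35; a(2) = -2*(19) + 1*(-35) = -73; iterating: a(2)=-73, a(3)=165, a(4)=-403, a(5)=971, a(6)=-2345, a(7)=5661, a(8)=-13667, a(9)=32995, a(10)=-79657, a(11)=192309, a(12)=-464275, a(13)=1120859, a(14)=-2705993, a(15)=6532845, a(16)=-15771683, a(17)=38076211; answer 38076211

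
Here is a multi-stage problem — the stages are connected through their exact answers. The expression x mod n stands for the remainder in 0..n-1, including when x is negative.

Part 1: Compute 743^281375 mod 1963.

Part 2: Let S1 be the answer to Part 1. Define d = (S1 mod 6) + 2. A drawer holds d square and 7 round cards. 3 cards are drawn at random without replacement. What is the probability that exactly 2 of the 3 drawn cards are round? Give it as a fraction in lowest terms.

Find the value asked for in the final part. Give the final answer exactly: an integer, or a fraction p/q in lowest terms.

Part 1: squarings mod 1963: 743^1=743, 743^2=446, 743^4=653, 743^8=438, 743^16=1433, 743^32=191, 743^64=1147, 743^128=399, 743^256=198, 743^512=1907, 743^1024=1173, 743^2048=1829, 743^4096=289, 743^8192=1075, 743^16384=1381, 743^32768=1088, 743^65536=55, 743^131072=1062, 743^262144=1082; 743^281375 = 743^1 * 743^2 * 743^4 * 743^8 * 743^16 * 743^256 * 743^512 * 743^2048 * 743^16384 * 743^262144 = 722 (mod 1963); answer 722
Part 2: S1 = 722; d = 4; total draws C(11,3) = 165; favorable C(7,2)*C(4,1) = 84; P = 28/55; answer 28/55

28/55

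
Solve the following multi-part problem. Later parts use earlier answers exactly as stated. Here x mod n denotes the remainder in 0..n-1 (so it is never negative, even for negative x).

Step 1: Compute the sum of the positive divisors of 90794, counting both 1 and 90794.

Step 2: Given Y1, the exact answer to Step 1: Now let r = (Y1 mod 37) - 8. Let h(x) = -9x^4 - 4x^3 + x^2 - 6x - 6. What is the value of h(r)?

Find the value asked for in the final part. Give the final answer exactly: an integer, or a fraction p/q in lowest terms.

-38902

Step 1: 90794 = 2 * 11 * 4127; sigma = (1 + 2) * (1 + 11) * (1 + 4127) = 3 * 12 * 4128 = 148608; answer 148608
Step 2: Y1 = 148608; r = 8; -9*(8)^4 - 4*(8)^3 + 1*(8)^2 - 6*(8)^1 - 6 = (-36864) + (-2048) + (64) + (-48) + (-6) = -38902; answer -38902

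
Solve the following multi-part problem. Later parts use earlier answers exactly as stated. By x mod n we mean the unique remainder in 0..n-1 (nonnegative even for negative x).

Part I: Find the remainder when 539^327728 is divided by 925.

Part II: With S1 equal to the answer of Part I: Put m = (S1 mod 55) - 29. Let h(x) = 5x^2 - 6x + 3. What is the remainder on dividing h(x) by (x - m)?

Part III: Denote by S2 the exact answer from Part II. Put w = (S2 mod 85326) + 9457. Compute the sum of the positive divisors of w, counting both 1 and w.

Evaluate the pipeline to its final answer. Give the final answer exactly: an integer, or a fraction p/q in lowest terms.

Part I: squarings mod 925: 539^1=539, 539^2=71, 539^4=416, 539^8=81, 539^16=86, 539^32=921, 539^64=16, 539^128=256, 539^256=786, 539^512=821, 539^1024=641, 539^2048=181, 539^4096=386, 539^8192=71, 539^16384=416, 539^32768=81, 539^65536=86, 539^131072=921, 539^262144=16; 539^327728 = 539^16 * 539^32 * 539^65536 * 539^262144 = 256 (mod 925); answer 256
Part II: S1 = 256; m = 7; remainder = value at the root: 5*(7)^2 - 6*(7)^1 + 3 = (245) + (-42) + (3) = 206; answer 206
Part III: S2 = 206; w = 9663; 9663 = 3 * 3221; sigma = (1 + 3) * (1 + 3221) = 4 * 3222 = 12888; answer 12888

12888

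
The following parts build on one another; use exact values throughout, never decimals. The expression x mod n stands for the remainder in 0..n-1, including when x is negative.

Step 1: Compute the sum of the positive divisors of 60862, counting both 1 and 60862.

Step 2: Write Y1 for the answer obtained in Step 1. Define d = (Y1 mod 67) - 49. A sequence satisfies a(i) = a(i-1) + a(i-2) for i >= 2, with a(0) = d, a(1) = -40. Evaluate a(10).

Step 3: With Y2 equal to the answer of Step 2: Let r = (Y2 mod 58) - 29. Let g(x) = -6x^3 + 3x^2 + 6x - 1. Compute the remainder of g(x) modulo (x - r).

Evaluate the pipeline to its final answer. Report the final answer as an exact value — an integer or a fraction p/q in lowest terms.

Step 1: 60862 = 2 * 30431; sigma = (1 + 2) * (1 + 30431) = 3 * 30432 = 91296; answer 91296
Step 2: Y1 = 91296; d = -7; a(2) = 1*(-40) + 1*(-7) = -47; iterating: a(2)=-47, a(3)=-87, a(4)=-134, a(5)=-221, a(6)=-355, a(7)=-576, a(8)=-931, a(9)=-1507, a(10)=-2438; answer -2438
Step 3: Y2 = -2438; r = 27; remainder = value at the root: -6*(27)^3 + 3*(27)^2 + 6*(27)^1 - 1 = (-118098) + (2187) + (162) + (-1) = -115750; answer -115750

-115750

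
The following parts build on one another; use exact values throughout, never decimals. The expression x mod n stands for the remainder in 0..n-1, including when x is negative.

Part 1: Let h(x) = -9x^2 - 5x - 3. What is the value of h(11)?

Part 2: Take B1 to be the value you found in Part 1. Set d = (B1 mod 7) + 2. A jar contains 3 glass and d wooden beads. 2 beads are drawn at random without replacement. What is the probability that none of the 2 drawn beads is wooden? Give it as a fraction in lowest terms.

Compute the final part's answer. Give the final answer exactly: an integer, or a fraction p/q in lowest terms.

1/5

Part 1: -9*(11)^2 - 5*(11)^1 - 3 = (-1089) + (-55) + (-3) = -1147; answer -1147
Part 2: B1 = -1147; d = 3; total draws C(6,2) = 15; favorable C(3,2) = 3; P = 1/5; answer 1/5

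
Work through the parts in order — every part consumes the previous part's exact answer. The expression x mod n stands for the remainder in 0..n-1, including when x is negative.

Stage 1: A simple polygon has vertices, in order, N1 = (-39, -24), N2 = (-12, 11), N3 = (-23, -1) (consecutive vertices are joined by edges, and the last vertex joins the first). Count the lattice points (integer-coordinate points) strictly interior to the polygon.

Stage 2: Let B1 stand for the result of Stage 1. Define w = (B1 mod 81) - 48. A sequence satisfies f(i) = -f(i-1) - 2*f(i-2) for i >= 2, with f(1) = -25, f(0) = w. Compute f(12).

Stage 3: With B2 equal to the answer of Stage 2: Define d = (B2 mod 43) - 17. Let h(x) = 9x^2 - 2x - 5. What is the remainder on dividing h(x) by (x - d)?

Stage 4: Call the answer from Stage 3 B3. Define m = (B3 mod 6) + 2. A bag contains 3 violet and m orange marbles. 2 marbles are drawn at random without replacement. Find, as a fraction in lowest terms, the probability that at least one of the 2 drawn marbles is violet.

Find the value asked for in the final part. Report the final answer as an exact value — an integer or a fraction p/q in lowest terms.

5/7

Stage 1: cross terms: (-39*11 - -12*-24)=-717, (-12*-1 - -23*11)=265, (-23*-24 - -39*-1)=513; twice the area = |61| = 61; area = 61/2; boundary points = 1 + 1 + 1 = 3; strictly interior points = area - boundary/2 + 1 = 30; answer 30
Stage 2: B1 = 30; w = -18; f(2) = -1*(-25) - 2*(-18) = 61; iterating: f(2)=61, f(3)=-11, f(4)=-111, f(5)=133, f(6)=89, f(7)=-355, f(8)=177, f(9)=533, f(10)=-887, f(11)=-179, f(12)=1953; answer 1953
Stage 3: B2 = 1953; d = 1; remainder = value at the root: 9*(1)^2 - 2*(1)^1 - 5 = (9) + (-2) + (-5) = 2; answer 2
Stage 4: B3 = 2; m = 4; total draws C(7,2) = 21; complement C(4,2) = 6; favorable 21 - 6 = 15; P = 5/7; answer 5/7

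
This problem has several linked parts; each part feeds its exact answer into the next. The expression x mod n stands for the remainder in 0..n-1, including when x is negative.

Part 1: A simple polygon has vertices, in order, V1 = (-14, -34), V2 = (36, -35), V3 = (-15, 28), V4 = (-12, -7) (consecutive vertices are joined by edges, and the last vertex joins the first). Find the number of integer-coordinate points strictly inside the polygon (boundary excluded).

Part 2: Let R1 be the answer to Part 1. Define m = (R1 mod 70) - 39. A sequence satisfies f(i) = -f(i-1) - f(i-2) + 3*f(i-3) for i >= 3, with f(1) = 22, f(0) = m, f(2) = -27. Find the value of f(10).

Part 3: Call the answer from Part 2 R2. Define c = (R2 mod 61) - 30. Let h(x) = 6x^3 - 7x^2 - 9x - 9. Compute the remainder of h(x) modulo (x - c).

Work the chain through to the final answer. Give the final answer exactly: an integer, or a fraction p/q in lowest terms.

100481

Part 1: cross terms: (-14*-35 - 36*-34)=1714, (36*28 - -15*-35)=483, (-15*-7 - -12*28)=441, (-12*-34 - -14*-7)=310; twice the area = |2948| = 2948; area = 1474; boundary points = 1 + 3 + 1 + 1 = 6; strictly interior points = area - boundary/2 + 1 = 1472; answer 1472
Part 2: R1 = 1472; m = -37; f(3) = -1*(-27) - 1*(22) + 3*(-37) = -106; iterating: f(3)=-106, f(4)=199, f(5)=-174, f(6)=-343, f(7)=1114, f(8)=-1293, f(9)=-850, f(10)=5485; answer 5485
Part 3: R2 = 5485; c = 26; remainder = value at the root: 6*(26)^3 - 7*(26)^2 - 9*(26)^1 - 9 = (105456) + (-4732) + (-234) + (-9) = 100481; answer 100481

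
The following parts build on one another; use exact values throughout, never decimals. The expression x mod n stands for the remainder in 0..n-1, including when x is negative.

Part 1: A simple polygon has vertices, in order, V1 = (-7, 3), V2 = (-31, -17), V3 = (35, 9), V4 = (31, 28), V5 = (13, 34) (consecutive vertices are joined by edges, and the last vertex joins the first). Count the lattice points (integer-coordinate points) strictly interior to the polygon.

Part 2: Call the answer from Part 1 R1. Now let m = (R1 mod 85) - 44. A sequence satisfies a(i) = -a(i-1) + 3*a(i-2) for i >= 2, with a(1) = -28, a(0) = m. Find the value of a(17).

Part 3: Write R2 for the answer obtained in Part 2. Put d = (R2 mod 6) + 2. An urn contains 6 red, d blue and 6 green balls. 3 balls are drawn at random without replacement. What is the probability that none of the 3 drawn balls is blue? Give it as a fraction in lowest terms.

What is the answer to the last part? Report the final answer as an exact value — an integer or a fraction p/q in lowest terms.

11/28

Part 1: cross terms: (-7*-17 - -31*3)=212, (-31*9 - 35*-17)=316, (35*28 - 31*9)=701, (31*34 - 13*28)=690, (13*3 - -7*34)=277; twice the area = |2196| = 2196; area = 1098; boundary points = 4 + 2 + 1 + 6 + 1 = 14; strictly interior points = area - boundary/2 + 1 = 1092; answer 1092
Part 2: R1 = 1092; m = 28; a(2) = -1*(-28) + 3*(28) = 112; iterating: a(2)=112, a(3)=-196, a(4)=532, a(5)=-1120, a(6)=2716, a(7)=-6076, a(8)=14224, a(9)=-32452, a(10)=75124, a(11)=-172480, a(12)=397852, a(13)=-915292, a(14)=2108848, a(15)=-4854724, a(16)=11181268, a(17)=-25745440; answer -25745440
Part 3: R2 = -25745440; d = 4; total draws C(16,3) = 560; favorable C(12,3) = 220; P = 11/28; answer 11/28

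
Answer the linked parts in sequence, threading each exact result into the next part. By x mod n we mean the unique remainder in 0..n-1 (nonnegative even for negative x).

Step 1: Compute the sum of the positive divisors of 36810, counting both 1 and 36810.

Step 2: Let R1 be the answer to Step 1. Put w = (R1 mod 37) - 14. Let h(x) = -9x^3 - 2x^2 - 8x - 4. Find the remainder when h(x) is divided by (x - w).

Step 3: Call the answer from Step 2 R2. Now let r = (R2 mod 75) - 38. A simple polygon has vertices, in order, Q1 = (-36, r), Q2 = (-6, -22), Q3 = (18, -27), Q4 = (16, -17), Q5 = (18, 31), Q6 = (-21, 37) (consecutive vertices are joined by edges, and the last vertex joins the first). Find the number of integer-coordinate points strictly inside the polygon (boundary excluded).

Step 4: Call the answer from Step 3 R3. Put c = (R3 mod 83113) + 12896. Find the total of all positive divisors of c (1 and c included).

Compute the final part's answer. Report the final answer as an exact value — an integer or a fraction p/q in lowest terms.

23088

Step 1: 36810 = 2 * 3^2 * 5 * 409; sigma = (1 + 2) * (1 + 3 + 9) * (1 + 5) * (1 + 409) = 3 * 13 * 6 * 410 = 95940; answer 95940
Step 2: R1 = 95940; w = 22; remainder = value at the root: -9*(22)^3 - 2*(22)^2 - 8*(22)^1 - 4 = (-95832) + (-968) + (-176) + (-4) = -96980; answer -96980
Step 3: R2 = -96980; r = 32; cross terms: (-36*-22 - -6*32)=984, (-6*-27 - 18*-22)=558, (18*-17 - 16*-27)=126, (16*31 - 18*-17)=802, (18*37 - -21*31)=1317, (-21*32 - -36*37)=660; twice the area = |4447| = 4447; area = 4447/2; boundary points = 6 + 1 + 2 + 2 + 3 + 5 = 19; strictly interior points = area - boundary/2 + 1 = 2215; answer 2215
Step 4: R3 = 2215; c = 15111; 15111 = 3^2 * 23 * 73; sigma = (1 + 3 + 9) * (1 + 23) * (1 + 73) = 13 * 24 * 74 = 23088; answer 23088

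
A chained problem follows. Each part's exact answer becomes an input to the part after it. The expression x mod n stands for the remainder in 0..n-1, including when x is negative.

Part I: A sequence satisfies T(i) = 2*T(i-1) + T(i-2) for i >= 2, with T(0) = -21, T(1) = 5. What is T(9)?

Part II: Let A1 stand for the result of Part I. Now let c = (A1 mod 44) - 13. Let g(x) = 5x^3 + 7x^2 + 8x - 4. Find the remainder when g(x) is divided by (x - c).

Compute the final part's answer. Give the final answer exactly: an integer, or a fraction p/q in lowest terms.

-244

Part I: T(2) = 2*(5) + 1*(-21) = -11; iterating: T(2)=-11, T(3)=-17, T(4)=-45, T(5)=-107, T(6)=-259, T(7)=-625, T(8)=-1509, T(9)=-3643; answer -3643
Part II: A1 = -3643; c = -4; remainder = value at the root: 5*(-4)^3 + 7*(-4)^2 + 8*(-4)^1 - 4 = (-320) + (112) + (-32) + (-4) = -244; answer -244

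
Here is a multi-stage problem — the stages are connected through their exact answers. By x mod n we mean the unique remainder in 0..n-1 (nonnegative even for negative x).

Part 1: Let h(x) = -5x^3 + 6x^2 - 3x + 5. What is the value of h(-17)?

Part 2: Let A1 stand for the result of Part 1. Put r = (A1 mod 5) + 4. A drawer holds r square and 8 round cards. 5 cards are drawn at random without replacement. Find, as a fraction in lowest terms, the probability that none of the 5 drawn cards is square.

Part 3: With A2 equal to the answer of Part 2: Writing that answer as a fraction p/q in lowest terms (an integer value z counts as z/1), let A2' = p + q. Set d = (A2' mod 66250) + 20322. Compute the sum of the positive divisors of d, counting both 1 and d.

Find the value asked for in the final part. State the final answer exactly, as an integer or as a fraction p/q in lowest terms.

35756

Part 1: -5*(-17)^3 + 6*(-17)^2 - 3*(-17)^1 + 5 = (24565) + (1734) + (51) + (5) = 26355; answer 26355
Part 2: A1 = 26355; r = 4; total draws C(12,5) = 792; favorable C(8,5) = 56; P = 7/99; answer 7/99
Part 3: A2 = 7/99; threaded value p + q = 106; d = 20428; 20428 = 2^2 * 5107; sigma = (1 + 2 + 4) * (1 + 5107) = 7 * 5108 = 35756; answer 35756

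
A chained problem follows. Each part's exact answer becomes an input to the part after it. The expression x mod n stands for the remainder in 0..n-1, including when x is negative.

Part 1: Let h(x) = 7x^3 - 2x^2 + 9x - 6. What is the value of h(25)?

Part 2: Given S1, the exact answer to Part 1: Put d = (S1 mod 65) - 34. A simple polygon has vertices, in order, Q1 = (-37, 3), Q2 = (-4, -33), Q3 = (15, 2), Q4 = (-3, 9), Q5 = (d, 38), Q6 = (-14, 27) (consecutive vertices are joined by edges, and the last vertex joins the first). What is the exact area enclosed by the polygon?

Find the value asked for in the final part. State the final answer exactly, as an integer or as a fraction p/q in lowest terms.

1798

Part 1: 7*(25)^3 - 2*(25)^2 + 9*(25)^1 - 6 = (109375) + (-1250) + (225) + (-6) = 108344; answer 108344
Part 2: S1 = 108344; d = 20; cross terms: (-37*-33 - -4*3)=1233, (-4*2 - 15*-33)=487, (15*9 - -3*2)=141, (-3*38 - 20*9)=-294, (20*27 - -14*38)=1072, (-14*3 - -37*27)=957; twice the area = |3596| = 3596; area = 1798; answer 1798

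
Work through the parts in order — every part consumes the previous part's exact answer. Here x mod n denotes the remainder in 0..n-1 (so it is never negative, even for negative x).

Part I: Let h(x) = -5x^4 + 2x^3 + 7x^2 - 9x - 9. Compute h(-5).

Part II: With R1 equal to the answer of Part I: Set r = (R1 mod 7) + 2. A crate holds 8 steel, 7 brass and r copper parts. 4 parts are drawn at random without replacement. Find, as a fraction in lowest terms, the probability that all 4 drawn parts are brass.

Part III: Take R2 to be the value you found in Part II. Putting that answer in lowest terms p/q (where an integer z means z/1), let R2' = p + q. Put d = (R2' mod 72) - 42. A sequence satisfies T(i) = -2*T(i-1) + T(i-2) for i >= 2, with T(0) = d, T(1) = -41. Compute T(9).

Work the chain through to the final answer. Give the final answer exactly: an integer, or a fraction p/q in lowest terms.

Part I: -5*(-5)^4 + 2*(-5)^3 + 7*(-5)^2 - 9*(-5)^1 - 9 = (-3125) + (-250) + (175) + (45) + (-9) = -3164; answer -3164
Part II: R1 = -3164; r = 2; total draws C(17,4) = 2380; favorable C(7,4) = 35; P = 1/68; answer 1/68
Part III: R2 = 1/68; threaded value p + q = 69; d = 27; T(2) = -2*(-41) + 1*(27) = 109; iterating: T(2)=109, T(3)=-259, T(4)=627, T(5)=-1513, T(6)=3653, T(7)=-8819, T(8)=21291, T(9)=-51401; answer -51401

-51401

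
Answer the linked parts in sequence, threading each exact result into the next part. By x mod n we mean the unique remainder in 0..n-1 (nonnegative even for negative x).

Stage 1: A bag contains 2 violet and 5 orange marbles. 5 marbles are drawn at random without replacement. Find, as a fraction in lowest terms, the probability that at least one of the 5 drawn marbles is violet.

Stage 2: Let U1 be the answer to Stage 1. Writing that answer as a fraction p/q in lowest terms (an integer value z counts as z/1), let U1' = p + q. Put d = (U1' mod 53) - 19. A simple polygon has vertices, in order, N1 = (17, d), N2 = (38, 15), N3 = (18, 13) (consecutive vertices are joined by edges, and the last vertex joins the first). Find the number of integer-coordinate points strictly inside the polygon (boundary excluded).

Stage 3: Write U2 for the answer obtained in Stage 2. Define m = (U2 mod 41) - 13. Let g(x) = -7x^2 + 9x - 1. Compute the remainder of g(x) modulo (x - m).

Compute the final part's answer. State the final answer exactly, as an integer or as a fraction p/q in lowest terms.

Stage 1: total draws C(7,5) = 21; complement C(5,5) = 1; favorable 21 - 1 = 20; P = 20/21; answer 20/21
Stage 2: U1 = 20/21; threaded value p + q = 41; d = 22; cross terms: (17*15 - 38*22)=-581, (38*13 - 18*15)=224, (18*22 - 17*13)=175; twice the area = |-182| = 182; area = 91; boundary points = 7 + 2 + 1 = 10; strictly interior points = area - boundary/2 + 1 = 87; answer 87
Stage 3: U2 = 87; m = -8; remainder = value at the root: -7*(-8)^2 + 9*(-8)^1 - 1 = (-448) + (-72) + (-1) = -521; answer -521

-521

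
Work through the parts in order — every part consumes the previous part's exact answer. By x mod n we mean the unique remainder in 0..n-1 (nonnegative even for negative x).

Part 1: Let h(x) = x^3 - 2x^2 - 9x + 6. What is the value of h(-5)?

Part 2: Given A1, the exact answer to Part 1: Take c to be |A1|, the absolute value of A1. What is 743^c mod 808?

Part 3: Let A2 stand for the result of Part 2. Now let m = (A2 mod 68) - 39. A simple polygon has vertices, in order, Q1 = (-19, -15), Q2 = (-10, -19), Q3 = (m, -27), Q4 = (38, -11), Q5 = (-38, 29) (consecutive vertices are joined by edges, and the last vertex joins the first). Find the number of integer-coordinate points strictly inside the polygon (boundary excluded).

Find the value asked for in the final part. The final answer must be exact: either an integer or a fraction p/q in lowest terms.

Part 1: 1*(-5)^3 - 2*(-5)^2 - 9*(-5)^1 + 6 = (-125) + (-50) + (45) + (6) = -124; answer -124
Part 2: A1 = -124; c = 124; squarings mod 808: 743^1=743, 743^2=185, 743^4=289, 743^8=297, 743^16=137, 743^32=185, 743^64=289; 743^124 = 743^4 * 743^8 * 743^16 * 743^32 * 743^64 = 289 (mod 808); answer 289
Part 3: A2 = 289; m = -22; cross terms: (-19*-19 - -10*-15)=211, (-10*-27 - -22*-19)=-148, (-22*-11 - 38*-27)=1268, (38*29 - -38*-11)=684, (-38*-15 - -19*29)=1121; twice the area = |3136| = 3136; area = 1568; boundary points = 1 + 4 + 4 + 4 + 1 = 14; strictly interior points = area - boundary/2 + 1 = 1562; answer 1562

1562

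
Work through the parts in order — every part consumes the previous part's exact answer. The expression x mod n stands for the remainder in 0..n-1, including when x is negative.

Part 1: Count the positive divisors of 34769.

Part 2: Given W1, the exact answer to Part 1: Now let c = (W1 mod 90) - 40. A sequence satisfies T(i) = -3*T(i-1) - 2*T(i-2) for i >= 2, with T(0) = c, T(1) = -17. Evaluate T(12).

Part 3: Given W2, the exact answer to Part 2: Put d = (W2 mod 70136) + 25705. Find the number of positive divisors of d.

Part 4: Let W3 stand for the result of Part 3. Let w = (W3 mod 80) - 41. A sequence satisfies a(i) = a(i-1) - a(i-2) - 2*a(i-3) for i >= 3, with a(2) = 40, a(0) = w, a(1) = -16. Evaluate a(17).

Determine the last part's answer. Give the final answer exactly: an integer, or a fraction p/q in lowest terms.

Part 1: 34769 = 7 * 4967; number of divisors = (1+1) * (1+1) = 4; answer 4
Part 2: W1 = 4; c = -36; T(2) = -3*(-17) - 2*(-36) = 123; iterating: T(2)=123, T(3)=-335, T(4)=759, T(5)=-1607, T(6)=3303, T(7)=-6695, T(8)=13479, T(9)=-27047, T(10)=54183, T(11)=-108455, T(12)=216999; answer 216999
Part 3: W2 = 216999; d = 32296; 32296 = 2^3 * 11 * 367; number of divisors = (3+1) * (1+1) * (1+1) = 16; answer 16
Part 4: W3 = 16; w = -25; a(3) = 1*(40) - 1*(-16) - 2*(-25) = 106; iterating: a(3)=106, a(4)=98, a(5)=-88, a(6)=-398, a(7)=-506, a(8)=68, a(9)=1370, a(10)=2314, a(11)=808, a(12)=-4246, a(13)=-9682, a(14)=-7052, a(15)=11122, a(16)=37538, a(17)=40520; answer 40520

40520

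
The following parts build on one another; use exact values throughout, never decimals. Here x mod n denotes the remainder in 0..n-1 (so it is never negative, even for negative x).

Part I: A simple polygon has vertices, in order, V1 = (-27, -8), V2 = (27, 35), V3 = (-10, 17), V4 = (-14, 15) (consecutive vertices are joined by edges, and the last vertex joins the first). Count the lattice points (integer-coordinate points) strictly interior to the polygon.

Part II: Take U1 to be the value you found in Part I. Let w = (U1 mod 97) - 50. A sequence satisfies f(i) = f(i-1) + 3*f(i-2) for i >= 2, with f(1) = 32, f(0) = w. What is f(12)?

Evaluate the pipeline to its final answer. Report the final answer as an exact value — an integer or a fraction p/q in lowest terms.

197120

Part I: cross terms: (-27*35 - 27*-8)=-729, (27*17 - -10*35)=809, (-10*15 - -14*17)=88, (-14*-8 - -27*15)=517; twice the area = |685| = 685; area = 685/2; boundary points = 1 + 1 + 2 + 1 = 5; strictly interior points = area - boundary/2 + 1 = 341; answer 341
Part II: U1 = 341; w = 0; f(2) = 1*(32) + 3*(0) = 32; iterating: f(2)=32, f(3)=128, f(4)=224, f(5)=608, f(6)=1280, f(7)=3104, f(8)=6944, f(9)=16256, f(10)=37088, f(11)=85856, f(12)=197120; answer 197120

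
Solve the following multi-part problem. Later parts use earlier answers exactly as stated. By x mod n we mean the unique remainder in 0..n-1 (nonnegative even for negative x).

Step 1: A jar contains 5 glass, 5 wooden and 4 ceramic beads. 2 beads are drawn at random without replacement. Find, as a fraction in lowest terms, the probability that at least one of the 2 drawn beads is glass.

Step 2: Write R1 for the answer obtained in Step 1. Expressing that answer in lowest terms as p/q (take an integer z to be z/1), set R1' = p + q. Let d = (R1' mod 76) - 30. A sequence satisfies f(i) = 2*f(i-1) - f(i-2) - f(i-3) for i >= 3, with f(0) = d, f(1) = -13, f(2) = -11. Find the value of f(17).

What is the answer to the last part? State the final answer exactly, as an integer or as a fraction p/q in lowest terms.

-3553

Step 1: total draws C(14,2) = 91; complement C(9,2) = 36; favorable 91 - 36 = 55; P = 55/91; answer 55/91
Step 2: R1 = 55/91; threaded value p + q = 146; d = 40; f(3) = 2*(-11) - 1*(-13) - 1*(40) = -49; iterating: f(3)=-49, f(4)=-74, f(5)=-88, f(6)=-53, f(7)=56, f(8)=253, f(9)=503, f(10)=697, f(11)=638, f(12)=76, f(13)=-1183, f(14)=-3080, f(15)=-5053, f(16)=-5843, f(17)=-3553; answer -3553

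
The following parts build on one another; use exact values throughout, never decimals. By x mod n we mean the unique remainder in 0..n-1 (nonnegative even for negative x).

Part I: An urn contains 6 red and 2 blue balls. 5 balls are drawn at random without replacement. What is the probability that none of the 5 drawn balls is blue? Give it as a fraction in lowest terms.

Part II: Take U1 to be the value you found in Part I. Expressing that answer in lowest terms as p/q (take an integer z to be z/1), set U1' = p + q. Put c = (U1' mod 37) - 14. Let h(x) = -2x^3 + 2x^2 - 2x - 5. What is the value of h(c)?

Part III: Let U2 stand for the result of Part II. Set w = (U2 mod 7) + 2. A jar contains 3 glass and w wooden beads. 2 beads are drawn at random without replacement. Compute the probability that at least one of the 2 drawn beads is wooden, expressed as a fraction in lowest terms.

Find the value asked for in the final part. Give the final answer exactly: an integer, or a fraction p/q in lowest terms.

Part I: total draws C(8,5) = 56; favorable C(6,5) = 6; P = 3/28; answer 3/28
Part II: U1 = 3/28; threaded value p + q = 31; c = 17; -2*(17)^3 + 2*(17)^2 - 2*(17)^1 - 5 = (-9826) + (578) + (-34) + (-5) = -9287; answer -9287
Part III: U2 = -9287; w = 4; total draws C(7,2) = 21; complement C(3,2) = 3; favorable 21 - 3 = 18; P = 6/7; answer 6/7

6/7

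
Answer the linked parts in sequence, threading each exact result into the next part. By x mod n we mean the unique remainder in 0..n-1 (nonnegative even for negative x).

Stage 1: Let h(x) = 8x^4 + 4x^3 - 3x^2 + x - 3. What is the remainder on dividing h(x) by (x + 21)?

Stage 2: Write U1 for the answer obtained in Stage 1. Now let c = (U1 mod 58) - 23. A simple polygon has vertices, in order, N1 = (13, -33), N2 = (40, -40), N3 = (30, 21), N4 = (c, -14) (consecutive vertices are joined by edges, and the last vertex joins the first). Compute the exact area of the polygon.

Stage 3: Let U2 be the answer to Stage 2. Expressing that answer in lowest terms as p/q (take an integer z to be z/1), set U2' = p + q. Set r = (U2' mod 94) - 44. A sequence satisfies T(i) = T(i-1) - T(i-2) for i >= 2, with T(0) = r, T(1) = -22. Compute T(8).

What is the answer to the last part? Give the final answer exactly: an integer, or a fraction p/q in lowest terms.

-34

Stage 1: remainder = value at the root: 8*(-21)^4 + 4*(-21)^3 - 3*(-21)^2 + 1*(-21)^1 - 3 = (1555848) + (-37044) + (-1323) + (-21) + (-3) = 1517457; answer 1517457
Stage 2: U1 = 1517457; c = -20; cross terms: (13*-40 - 40*-33)=800, (40*21 - 30*-40)=2040, (30*-14 - -20*21)=0, (-20*-33 - 13*-14)=842; twice the area = |3682| = 3682; area = 1841; answer 1841
Stage 3: U2 = 1841; threaded value p + q = 1842; r = 12; T(2) = 1*(-22) - 1*(12) = -34; iterating: T(2)=-34, T(3)=-12, T(4)=22, T(5)=34, T(6)=12, T(7)=-22, T(8)=-34; answer -34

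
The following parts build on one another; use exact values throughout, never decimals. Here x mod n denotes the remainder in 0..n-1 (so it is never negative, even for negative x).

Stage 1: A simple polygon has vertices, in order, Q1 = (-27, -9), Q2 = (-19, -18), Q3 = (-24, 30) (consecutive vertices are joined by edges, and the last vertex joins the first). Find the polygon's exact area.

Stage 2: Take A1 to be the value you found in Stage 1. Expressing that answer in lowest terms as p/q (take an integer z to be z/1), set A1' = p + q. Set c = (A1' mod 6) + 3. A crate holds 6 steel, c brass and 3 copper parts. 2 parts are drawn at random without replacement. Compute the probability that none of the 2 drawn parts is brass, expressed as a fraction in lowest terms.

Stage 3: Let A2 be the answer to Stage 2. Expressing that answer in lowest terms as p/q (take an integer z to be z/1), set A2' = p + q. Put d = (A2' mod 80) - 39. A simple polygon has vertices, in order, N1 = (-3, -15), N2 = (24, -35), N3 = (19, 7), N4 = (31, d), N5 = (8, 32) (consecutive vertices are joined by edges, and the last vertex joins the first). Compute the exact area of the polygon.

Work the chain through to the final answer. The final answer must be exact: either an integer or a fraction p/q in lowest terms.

Stage 1: cross terms: (-27*-18 - -19*-9)=315, (-19*30 - -24*-18)=-1002, (-24*-9 - -27*30)=1026; twice the area = |339| = 339; area = 339/2; answer 339/2
Stage 2: A1 = 339/2; threaded value p + q = 341; c = 8; total draws C(17,2) = 136; favorable C(9,2) = 36; P = 9/34; answer 9/34
Stage 3: A2 = 9/34; threaded value p + q = 43; d = 4; cross terms: (-3*-35 - 24*-15)=465, (24*7 - 19*-35)=833, (19*4 - 31*7)=-141, (31*32 - 8*4)=960, (8*-15 - -3*32)=-24; twice the area = |2093| = 2093; area = 2093/2; answer 2093/2

2093/2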